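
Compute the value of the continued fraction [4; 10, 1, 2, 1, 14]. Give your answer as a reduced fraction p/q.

2595/634

Start with 14.
1 + 1/(14/1) = 1 + 1/14 = 15/14
2 + 1/(15/14) = 2 + 14/15 = 44/15
1 + 1/(44/15) = 1 + 15/44 = 59/44
10 + 1/(59/44) = 10 + 44/59 = 634/59
4 + 1/(634/59) = 4 + 59/634 = 2595/634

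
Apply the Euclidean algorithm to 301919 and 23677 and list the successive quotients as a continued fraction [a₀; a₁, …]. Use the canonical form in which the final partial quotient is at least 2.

[12; 1, 3, 39, 2, 10, 7]

Apply division with remainder until the remainder is 0:
301919 = 12·23677 + 17795, so a_0 = 12
23677 = 1·17795 + 5882, so a_1 = 1
17795 = 3·5882 + 149, so a_2 = 3
5882 = 39·149 + 71, so a_3 = 39
149 = 2·71 + 7, so a_4 = 2
71 = 10·7 + 1, so a_5 = 10
7 = 7·1 + 0, so a_6 = 7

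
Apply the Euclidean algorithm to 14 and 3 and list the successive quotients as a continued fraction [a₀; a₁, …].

⌊14/3⌋ = 4, remainder 2
⌊3/2⌋ = 1, remainder 1
⌊2/1⌋ = 2, remainder 0

[4; 1, 2]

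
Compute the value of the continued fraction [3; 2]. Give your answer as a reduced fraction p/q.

Start with 2.
3 + 1/(2/1) = 3 + 1/2 = 7/2

7/2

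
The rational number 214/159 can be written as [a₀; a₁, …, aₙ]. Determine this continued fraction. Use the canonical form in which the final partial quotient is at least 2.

Repeatedly divide and take the remainder:
214 = 1·159 + 55, so a_0 = 1
159 = 2·55 + 49, so a_1 = 2
55 = 1·49 + 6, so a_2 = 1
49 = 8·6 + 1, so a_3 = 8
6 = 6·1 + 0, so a_4 = 6

[1; 2, 1, 8, 6]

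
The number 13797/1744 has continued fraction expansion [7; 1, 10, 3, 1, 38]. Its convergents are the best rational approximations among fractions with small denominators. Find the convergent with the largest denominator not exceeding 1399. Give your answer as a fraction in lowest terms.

356/45

a_0 = 7: 7/1  (≤ bound)
a_1 = 1: 8/1  (≤ bound)
a_2 = 10: 87/11  (≤ bound)
a_3 = 3: 269/34  (≤ bound)
a_4 = 1: 356/45  (≤ bound)
a_5 = 38: 13797/1744  (> 1399, stop)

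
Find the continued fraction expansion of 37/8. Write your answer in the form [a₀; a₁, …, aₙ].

Run the Euclidean algorithm, recording each quotient:
⌊37/8⌋ = 4, remainder 5
⌊8/5⌋ = 1, remainder 3
⌊5/3⌋ = 1, remainder 2
⌊3/2⌋ = 1, remainder 1
⌊2/1⌋ = 2, remainder 0

[4; 1, 1, 1, 2]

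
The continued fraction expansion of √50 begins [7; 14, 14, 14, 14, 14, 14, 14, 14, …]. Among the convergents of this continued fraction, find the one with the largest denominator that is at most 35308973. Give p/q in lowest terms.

54608393/7722793

List convergents until the denominator exceeds the bound:
a_0 = 7: 7/1  (≤ bound)
a_1 = 14: 99/14  (≤ bound)
a_2 = 14: 1393/197  (≤ bound)
a_3 = 14: 19601/2772  (≤ bound)
a_4 = 14: 275807/39005  (≤ bound)
a_5 = 14: 3880899/548842  (≤ bound)
a_6 = 14: 54608393/7722793  (≤ bound)
a_7 = 14: 768398401/108667944  (> 35308973, stop)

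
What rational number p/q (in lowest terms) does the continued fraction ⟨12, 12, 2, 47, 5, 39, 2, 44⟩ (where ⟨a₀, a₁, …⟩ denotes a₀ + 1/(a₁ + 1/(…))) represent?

254345626/21055043

Use the convergent recurrence hₖ = aₖ·hₖ₋₁ + hₖ₋₂ (and likewise for the denominators kₖ):
a_0 = 12: 12/1
a_1 = 12: 145/12
a_2 = 2: 302/25
a_3 = 47: 14339/1187
a_4 = 5: 71997/5960
a_5 = 39: 2822222/233627
a_6 = 2: 5716441/473214
a_7 = 44: 254345626/21055043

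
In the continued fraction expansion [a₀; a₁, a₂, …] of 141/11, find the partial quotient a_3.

2

Apply division with remainder until the remainder is 0:
141 = 12·11 + 9, so a_0 = 12
11 = 1·9 + 2, so a_1 = 1
9 = 4·2 + 1, so a_2 = 4
2 = 2·1 + 0, so a_3 = 2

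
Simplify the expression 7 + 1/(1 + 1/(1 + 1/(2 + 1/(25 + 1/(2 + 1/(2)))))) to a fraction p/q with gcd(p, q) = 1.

Start with 2.
2 + 1/(2/1) = 2 + 1/2 = 5/2
25 + 1/(5/2) = 25 + 2/5 = 127/5
2 + 1/(127/5) = 2 + 5/127 = 259/127
1 + 1/(259/127) = 1 + 127/259 = 386/259
1 + 1/(386/259) = 1 + 259/386 = 645/386
7 + 1/(645/386) = 7 + 386/645 = 4901/645

4901/645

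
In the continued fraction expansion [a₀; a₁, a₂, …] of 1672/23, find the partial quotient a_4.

2

1672 = 72·23 + 16, so a_0 = 72
23 = 1·16 + 7, so a_1 = 1
16 = 2·7 + 2, so a_2 = 2
7 = 3·2 + 1, so a_3 = 3
2 = 2·1 + 0, so a_4 = 2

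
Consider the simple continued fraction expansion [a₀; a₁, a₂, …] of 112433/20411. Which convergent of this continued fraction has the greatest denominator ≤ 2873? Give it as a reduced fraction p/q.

12058/2189

List convergents until the denominator exceeds the bound:
a_0 = 5: 5/1  (≤ bound)
a_1 = 1: 6/1  (≤ bound)
a_2 = 1: 11/2  (≤ bound)
a_3 = 29: 325/59  (≤ bound)
a_4 = 12: 3911/710  (≤ bound)
a_5 = 3: 12058/2189  (≤ bound)
a_6 = 9: 112433/20411  (> 2873, stop)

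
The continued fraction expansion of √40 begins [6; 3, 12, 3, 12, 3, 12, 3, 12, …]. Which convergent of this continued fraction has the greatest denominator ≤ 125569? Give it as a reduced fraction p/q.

337434/53353

a_0 = 6: 6/1  (≤ bound)
a_1 = 3: 19/3  (≤ bound)
a_2 = 12: 234/37  (≤ bound)
a_3 = 3: 721/114  (≤ bound)
a_4 = 12: 8886/1405  (≤ bound)
a_5 = 3: 27379/4329  (≤ bound)
a_6 = 12: 337434/53353  (≤ bound)
a_7 = 3: 1039681/164388  (> 125569, stop)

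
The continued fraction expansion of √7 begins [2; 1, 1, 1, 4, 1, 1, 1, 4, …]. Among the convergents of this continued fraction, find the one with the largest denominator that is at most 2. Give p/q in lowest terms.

5/2

List convergents until the denominator exceeds the bound:
a_0 = 2: 2/1  (≤ bound)
a_1 = 1: 3/1  (≤ bound)
a_2 = 1: 5/2  (≤ bound)
a_3 = 1: 8/3  (> 2, stop)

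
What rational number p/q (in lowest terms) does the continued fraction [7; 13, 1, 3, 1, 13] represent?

a_0 = 7: 7/1
a_1 = 13: 92/13
a_2 = 1: 99/14
a_3 = 3: 389/55
a_4 = 1: 488/69
a_5 = 13: 6733/952

6733/952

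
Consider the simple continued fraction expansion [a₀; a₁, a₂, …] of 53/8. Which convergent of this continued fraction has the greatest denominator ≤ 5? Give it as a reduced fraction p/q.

a_0 = 6: 6/1  (≤ bound)
a_1 = 1: 7/1  (≤ bound)
a_2 = 1: 13/2  (≤ bound)
a_3 = 1: 20/3  (≤ bound)
a_4 = 2: 53/8  (> 5, stop)

20/3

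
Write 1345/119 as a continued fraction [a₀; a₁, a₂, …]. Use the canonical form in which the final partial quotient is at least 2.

[11; 3, 3, 3, 1, 2]

1345 ÷ 119 → quotient 11, remainder 36
119 ÷ 36 → quotient 3, remainder 11
36 ÷ 11 → quotient 3, remainder 3
11 ÷ 3 → quotient 3, remainder 2
3 ÷ 2 → quotient 1, remainder 1
2 ÷ 1 → quotient 2, remainder 0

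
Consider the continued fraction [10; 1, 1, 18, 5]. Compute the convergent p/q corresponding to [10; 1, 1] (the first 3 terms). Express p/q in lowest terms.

Start with 1.
1 + 1/(1/1) = 1 + 1/1 = 2/1
10 + 1/(2/1) = 10 + 1/2 = 21/2

21/2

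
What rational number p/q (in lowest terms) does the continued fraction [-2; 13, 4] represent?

-102/53

Start with 4.
13 + 1/(4/1) = 13 + 1/4 = 53/4
-2 + 1/(53/4) = -2 + 4/53 = -102/53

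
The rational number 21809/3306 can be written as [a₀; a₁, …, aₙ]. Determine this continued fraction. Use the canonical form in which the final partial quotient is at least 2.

21809 = 6·3306 + 1973, so a_0 = 6
3306 = 1·1973 + 1333, so a_1 = 1
1973 = 1·1333 + 640, so a_2 = 1
1333 = 2·640 + 53, so a_3 = 2
640 = 12·53 + 4, so a_4 = 12
53 = 13·4 + 1, so a_5 = 13
4 = 4·1 + 0, so a_6 = 4

[6; 1, 1, 2, 12, 13, 4]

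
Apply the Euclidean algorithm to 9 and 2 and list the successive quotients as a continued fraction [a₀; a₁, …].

Run the Euclidean algorithm, recording each quotient:
9 = 4·2 + 1, so a_0 = 4
2 = 2·1 + 0, so a_1 = 2

[4; 2]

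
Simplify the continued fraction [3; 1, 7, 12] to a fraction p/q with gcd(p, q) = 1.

376/97

Start with 12.
7 + 1/(12/1) = 7 + 1/12 = 85/12
1 + 1/(85/12) = 1 + 12/85 = 97/85
3 + 1/(97/85) = 3 + 85/97 = 376/97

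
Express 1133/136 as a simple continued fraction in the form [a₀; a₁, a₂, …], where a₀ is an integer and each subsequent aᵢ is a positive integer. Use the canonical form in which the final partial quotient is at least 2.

[8; 3, 45]

Run the Euclidean algorithm, recording each quotient:
⌊1133/136⌋ = 8, remainder 45
⌊136/45⌋ = 3, remainder 1
⌊45/1⌋ = 45, remainder 0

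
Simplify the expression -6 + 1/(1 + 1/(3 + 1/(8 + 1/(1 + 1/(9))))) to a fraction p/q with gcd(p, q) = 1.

Start with 9.
1 + 1/(9/1) = 1 + 1/9 = 10/9
8 + 1/(10/9) = 8 + 9/10 = 89/10
3 + 1/(89/10) = 3 + 10/89 = 277/89
1 + 1/(277/89) = 1 + 89/277 = 366/277
-6 + 1/(366/277) = -6 + 277/366 = -1919/366

-1919/366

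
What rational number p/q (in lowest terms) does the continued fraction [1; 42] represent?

Use the convergent recurrence hₖ = aₖ·hₖ₋₁ + hₖ₋₂ (and likewise for the denominators kₖ):
a_0 = 1: 1/1
a_1 = 42: 43/42

43/42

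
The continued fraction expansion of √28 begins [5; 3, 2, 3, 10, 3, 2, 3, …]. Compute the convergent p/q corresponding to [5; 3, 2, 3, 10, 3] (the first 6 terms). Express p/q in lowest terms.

4048/765

a_0 = 5: 5/1
a_1 = 3: 16/3
a_2 = 2: 37/7
a_3 = 3: 127/24
a_4 = 10: 1307/247
a_5 = 3: 4048/765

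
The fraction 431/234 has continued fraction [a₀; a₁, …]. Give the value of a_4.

12

Repeatedly divide and take the remainder:
431 ÷ 234 → quotient 1, remainder 197
234 ÷ 197 → quotient 1, remainder 37
197 ÷ 37 → quotient 5, remainder 12
37 ÷ 12 → quotient 3, remainder 1
12 ÷ 1 → quotient 12, remainder 0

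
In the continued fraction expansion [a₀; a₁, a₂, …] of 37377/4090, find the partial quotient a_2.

4

Repeatedly divide and take the remainder:
37377 = 9·4090 + 567, so a_0 = 9
4090 = 7·567 + 121, so a_1 = 7
567 = 4·121 + 83, so a_2 = 4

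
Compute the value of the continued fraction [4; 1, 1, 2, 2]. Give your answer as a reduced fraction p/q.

Compute successive convergents:
a_0 = 4: 4/1
a_1 = 1: 5/1
a_2 = 1: 9/2
a_3 = 2: 23/5
a_4 = 2: 55/12

55/12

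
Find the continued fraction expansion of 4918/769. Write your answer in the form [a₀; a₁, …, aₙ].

4918 = 6·769 + 304, so a_0 = 6
769 = 2·304 + 161, so a_1 = 2
304 = 1·161 + 143, so a_2 = 1
161 = 1·143 + 18, so a_3 = 1
143 = 7·18 + 17, so a_4 = 7
18 = 1·17 + 1, so a_5 = 1
17 = 17·1 + 0, so a_6 = 17

[6; 2, 1, 1, 7, 1, 17]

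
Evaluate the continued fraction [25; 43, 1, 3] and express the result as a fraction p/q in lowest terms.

4379/175

Start with 3.
1 + 1/(3/1) = 1 + 1/3 = 4/3
43 + 1/(4/3) = 43 + 3/4 = 175/4
25 + 1/(175/4) = 25 + 4/175 = 4379/175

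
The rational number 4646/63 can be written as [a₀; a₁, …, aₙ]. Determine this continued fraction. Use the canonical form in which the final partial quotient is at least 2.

[73; 1, 2, 1, 15]

4646 ÷ 63 → quotient 73, remainder 47
63 ÷ 47 → quotient 1, remainder 16
47 ÷ 16 → quotient 2, remainder 15
16 ÷ 15 → quotient 1, remainder 1
15 ÷ 1 → quotient 15, remainder 0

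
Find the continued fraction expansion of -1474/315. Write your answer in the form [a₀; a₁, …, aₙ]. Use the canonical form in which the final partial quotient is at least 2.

⌊-1474/315⌋ = -5, remainder 101
⌊315/101⌋ = 3, remainder 12
⌊101/12⌋ = 8, remainder 5
⌊12/5⌋ = 2, remainder 2
⌊5/2⌋ = 2, remainder 1
⌊2/1⌋ = 2, remainder 0

[-5; 3, 8, 2, 2, 2]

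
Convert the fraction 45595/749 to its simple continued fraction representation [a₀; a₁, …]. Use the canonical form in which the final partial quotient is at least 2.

[60; 1, 6, 1, 30, 3]

45595 ÷ 749 → quotient 60, remainder 655
749 ÷ 655 → quotient 1, remainder 94
655 ÷ 94 → quotient 6, remainder 91
94 ÷ 91 → quotient 1, remainder 3
91 ÷ 3 → quotient 30, remainder 1
3 ÷ 1 → quotient 3, remainder 0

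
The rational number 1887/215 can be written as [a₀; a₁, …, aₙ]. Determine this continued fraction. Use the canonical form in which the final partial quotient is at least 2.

⌊1887/215⌋ = 8, remainder 167
⌊215/167⌋ = 1, remainder 48
⌊167/48⌋ = 3, remainder 23
⌊48/23⌋ = 2, remainder 2
⌊23/2⌋ = 11, remainder 1
⌊2/1⌋ = 2, remainder 0

[8; 1, 3, 2, 11, 2]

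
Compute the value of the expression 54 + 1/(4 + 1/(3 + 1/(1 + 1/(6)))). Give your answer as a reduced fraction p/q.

Build up convergents one term at a time:
a_0 = 54: 54/1
a_1 = 4: 217/4
a_2 = 3: 705/13
a_3 = 1: 922/17
a_4 = 6: 6237/115

6237/115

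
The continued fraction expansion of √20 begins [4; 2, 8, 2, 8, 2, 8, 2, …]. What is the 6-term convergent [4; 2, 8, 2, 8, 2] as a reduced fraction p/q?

Collapse the nested fraction from the inside out:
Start with 2.
8 + 1/(2/1) = 8 + 1/2 = 17/2
2 + 1/(17/2) = 2 + 2/17 = 36/17
8 + 1/(36/17) = 8 + 17/36 = 305/36
2 + 1/(305/36) = 2 + 36/305 = 646/305
4 + 1/(646/305) = 4 + 305/646 = 2889/646

2889/646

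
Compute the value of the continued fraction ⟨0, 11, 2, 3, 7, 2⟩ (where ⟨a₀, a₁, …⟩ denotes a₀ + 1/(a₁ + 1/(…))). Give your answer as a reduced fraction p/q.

Start with 2.
7 + 1/(2/1) = 7 + 1/2 = 15/2
3 + 1/(15/2) = 3 + 2/15 = 47/15
2 + 1/(47/15) = 2 + 15/47 = 109/47
11 + 1/(109/47) = 11 + 47/109 = 1246/109
0 + 1/(1246/109) = 0 + 109/1246 = 109/1246

109/1246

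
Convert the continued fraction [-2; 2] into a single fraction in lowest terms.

-3/2

Start with 2.
-2 + 1/(2/1) = -2 + 1/2 = -3/2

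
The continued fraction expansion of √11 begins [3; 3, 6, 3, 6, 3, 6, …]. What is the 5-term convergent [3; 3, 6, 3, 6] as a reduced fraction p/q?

Start with 6.
3 + 1/(6/1) = 3 + 1/6 = 19/6
6 + 1/(19/6) = 6 + 6/19 = 120/19
3 + 1/(120/19) = 3 + 19/120 = 379/120
3 + 1/(379/120) = 3 + 120/379 = 1257/379

1257/379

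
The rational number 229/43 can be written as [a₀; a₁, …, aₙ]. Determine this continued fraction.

[5; 3, 14]

229 = 5·43 + 14, so a_0 = 5
43 = 3·14 + 1, so a_1 = 3
14 = 14·1 + 0, so a_2 = 14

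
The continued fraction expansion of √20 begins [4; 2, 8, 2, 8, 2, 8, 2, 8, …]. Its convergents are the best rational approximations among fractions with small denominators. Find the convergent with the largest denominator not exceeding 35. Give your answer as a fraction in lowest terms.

76/17

a_0 = 4: 4/1  (≤ bound)
a_1 = 2: 9/2  (≤ bound)
a_2 = 8: 76/17  (≤ bound)
a_3 = 2: 161/36  (> 35, stop)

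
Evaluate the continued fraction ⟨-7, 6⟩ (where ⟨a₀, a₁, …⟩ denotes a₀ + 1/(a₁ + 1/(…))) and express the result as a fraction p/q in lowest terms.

Start with 6.
-7 + 1/(6/1) = -7 + 1/6 = -41/6

-41/6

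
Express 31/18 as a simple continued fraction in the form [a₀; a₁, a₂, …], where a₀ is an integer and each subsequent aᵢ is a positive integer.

[1; 1, 2, 1, 1, 2]

Apply division with remainder until the remainder is 0:
⌊31/18⌋ = 1, remainder 13
⌊18/13⌋ = 1, remainder 5
⌊13/5⌋ = 2, remainder 3
⌊5/3⌋ = 1, remainder 2
⌊3/2⌋ = 1, remainder 1
⌊2/1⌋ = 2, remainder 0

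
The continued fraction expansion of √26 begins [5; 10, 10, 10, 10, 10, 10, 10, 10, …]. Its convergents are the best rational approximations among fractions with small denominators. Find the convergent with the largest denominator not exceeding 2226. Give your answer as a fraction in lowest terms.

5201/1020

List convergents until the denominator exceeds the bound:
a_0 = 5: 5/1  (≤ bound)
a_1 = 10: 51/10  (≤ bound)
a_2 = 10: 515/101  (≤ bound)
a_3 = 10: 5201/1020  (≤ bound)
a_4 = 10: 52525/10301  (> 2226, stop)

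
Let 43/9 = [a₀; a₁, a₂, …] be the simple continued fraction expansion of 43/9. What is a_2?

3

43 ÷ 9 → quotient 4, remainder 7
9 ÷ 7 → quotient 1, remainder 2
7 ÷ 2 → quotient 3, remainder 1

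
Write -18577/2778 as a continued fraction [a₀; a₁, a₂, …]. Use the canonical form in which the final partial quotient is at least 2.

-18577 = -7·2778 + 869, so a_0 = -7
2778 = 3·869 + 171, so a_1 = 3
869 = 5·171 + 14, so a_2 = 5
171 = 12·14 + 3, so a_3 = 12
14 = 4·3 + 2, so a_4 = 4
3 = 1·2 + 1, so a_5 = 1
2 = 2·1 + 0, so a_6 = 2

[-7; 3, 5, 12, 4, 1, 2]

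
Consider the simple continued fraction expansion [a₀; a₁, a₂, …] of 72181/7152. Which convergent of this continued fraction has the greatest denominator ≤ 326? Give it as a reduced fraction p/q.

1201/119

a_0 = 10: 10/1  (≤ bound)
a_1 = 10: 101/10  (≤ bound)
a_2 = 1: 111/11  (≤ bound)
a_3 = 4: 545/54  (≤ bound)
a_4 = 1: 656/65  (≤ bound)
a_5 = 1: 1201/119  (≤ bound)
a_6 = 4: 5460/541  (> 326, stop)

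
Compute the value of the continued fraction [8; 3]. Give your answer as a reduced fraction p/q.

a_0 = 8: 8/1
a_1 = 3: 25/3

25/3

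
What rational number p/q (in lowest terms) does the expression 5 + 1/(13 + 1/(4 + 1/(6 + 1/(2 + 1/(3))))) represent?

12567/2476

a_0 = 5: 5/1
a_1 = 13: 66/13
a_2 = 4: 269/53
a_3 = 6: 1680/331
a_4 = 2: 3629/715
a_5 = 3: 12567/2476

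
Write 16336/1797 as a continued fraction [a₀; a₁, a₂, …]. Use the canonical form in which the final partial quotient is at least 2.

⌊16336/1797⌋ = 9, remainder 163
⌊1797/163⌋ = 11, remainder 4
⌊163/4⌋ = 40, remainder 3
⌊4/3⌋ = 1, remainder 1
⌊3/1⌋ = 3, remainder 0

[9; 11, 40, 1, 3]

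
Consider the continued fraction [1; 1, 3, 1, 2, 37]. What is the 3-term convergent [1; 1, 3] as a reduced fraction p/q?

Start with 3.
1 + 1/(3/1) = 1 + 1/3 = 4/3
1 + 1/(4/3) = 1 + 3/4 = 7/4

7/4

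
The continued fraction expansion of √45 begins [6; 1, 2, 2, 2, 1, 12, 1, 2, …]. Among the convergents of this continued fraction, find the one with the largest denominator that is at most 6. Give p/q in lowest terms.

a_0 = 6: 6/1  (≤ bound)
a_1 = 1: 7/1  (≤ bound)
a_2 = 2: 20/3  (≤ bound)
a_3 = 2: 47/7  (> 6, stop)

20/3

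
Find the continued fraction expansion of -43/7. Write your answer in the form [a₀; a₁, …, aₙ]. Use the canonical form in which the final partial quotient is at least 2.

-43 = -7·7 + 6, so a_0 = -7
7 = 1·6 + 1, so a_1 = 1
6 = 6·1 + 0, so a_2 = 6

[-7; 1, 6]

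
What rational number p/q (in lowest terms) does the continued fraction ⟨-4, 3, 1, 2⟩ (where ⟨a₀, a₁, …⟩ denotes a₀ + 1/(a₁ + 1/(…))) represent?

-41/11

a_0 = -4: -4/1
a_1 = 3: -11/3
a_2 = 1: -15/4
a_3 = 2: -41/11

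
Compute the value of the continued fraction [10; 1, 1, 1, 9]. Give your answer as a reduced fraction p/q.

309/29

Build up convergents one term at a time:
a_0 = 10: 10/1
a_1 = 1: 11/1
a_2 = 1: 21/2
a_3 = 1: 32/3
a_4 = 9: 309/29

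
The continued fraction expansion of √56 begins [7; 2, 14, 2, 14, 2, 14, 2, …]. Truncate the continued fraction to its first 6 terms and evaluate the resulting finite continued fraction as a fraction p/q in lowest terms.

13455/1798

Start with 2.
14 + 1/(2/1) = 14 + 1/2 = 29/2
2 + 1/(29/2) = 2 + 2/29 = 60/29
14 + 1/(60/29) = 14 + 29/60 = 869/60
2 + 1/(869/60) = 2 + 60/869 = 1798/869
7 + 1/(1798/869) = 7 + 869/1798 = 13455/1798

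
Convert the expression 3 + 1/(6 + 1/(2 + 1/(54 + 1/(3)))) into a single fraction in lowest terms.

6740/2137

a_0 = 3: 3/1
a_1 = 6: 19/6
a_2 = 2: 41/13
a_3 = 54: 2233/708
a_4 = 3: 6740/2137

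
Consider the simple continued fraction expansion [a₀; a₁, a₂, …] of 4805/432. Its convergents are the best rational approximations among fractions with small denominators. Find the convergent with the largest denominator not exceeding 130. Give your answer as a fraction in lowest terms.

1179/106

List convergents until the denominator exceeds the bound:
a_0 = 11: 11/1  (≤ bound)
a_1 = 8: 89/8  (≤ bound)
a_2 = 6: 545/49  (≤ bound)
a_3 = 1: 634/57  (≤ bound)
a_4 = 1: 1179/106  (≤ bound)
a_5 = 1: 1813/163  (> 130, stop)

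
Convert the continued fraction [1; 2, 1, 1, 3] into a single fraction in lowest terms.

25/18

a_0 = 1: 1/1
a_1 = 2: 3/2
a_2 = 1: 4/3
a_3 = 1: 7/5
a_4 = 3: 25/18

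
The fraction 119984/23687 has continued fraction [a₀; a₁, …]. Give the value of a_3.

⌊119984/23687⌋ = 5, remainder 1549
⌊23687/1549⌋ = 15, remainder 452
⌊1549/452⌋ = 3, remainder 193
⌊452/193⌋ = 2, remainder 66

2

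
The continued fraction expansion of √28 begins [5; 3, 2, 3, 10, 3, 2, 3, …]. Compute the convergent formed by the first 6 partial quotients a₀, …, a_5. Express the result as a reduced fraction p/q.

Compute successive convergents:
a_0 = 5: 5/1
a_1 = 3: 16/3
a_2 = 2: 37/7
a_3 = 3: 127/24
a_4 = 10: 1307/247
a_5 = 3: 4048/765

4048/765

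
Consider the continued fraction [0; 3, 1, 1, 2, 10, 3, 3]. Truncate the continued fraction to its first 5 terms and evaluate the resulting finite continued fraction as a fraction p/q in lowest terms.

5/18

a_0 = 0: 0/1
a_1 = 3: 1/3
a_2 = 1: 1/4
a_3 = 1: 2/7
a_4 = 2: 5/18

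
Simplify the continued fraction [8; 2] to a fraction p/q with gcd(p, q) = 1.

17/2

Start with 2.
8 + 1/(2/1) = 8 + 1/2 = 17/2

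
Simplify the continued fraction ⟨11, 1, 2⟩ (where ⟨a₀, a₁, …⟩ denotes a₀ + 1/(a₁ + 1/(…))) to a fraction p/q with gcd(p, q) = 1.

Work from the innermost term outward:
Start with 2.
1 + 1/(2/1) = 1 + 1/2 = 3/2
11 + 1/(3/2) = 11 + 2/3 = 35/3

35/3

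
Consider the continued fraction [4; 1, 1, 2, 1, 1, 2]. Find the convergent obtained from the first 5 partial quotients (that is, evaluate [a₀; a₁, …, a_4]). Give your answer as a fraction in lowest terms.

Start with 1.
2 + 1/(1/1) = 2 + 1/1 = 3/1
1 + 1/(3/1) = 1 + 1/3 = 4/3
1 + 1/(4/3) = 1 + 3/4 = 7/4
4 + 1/(7/4) = 4 + 4/7 = 32/7

32/7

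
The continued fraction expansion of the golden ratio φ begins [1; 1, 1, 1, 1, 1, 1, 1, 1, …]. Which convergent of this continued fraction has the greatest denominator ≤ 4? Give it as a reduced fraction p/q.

a_0 = 1: 1/1  (≤ bound)
a_1 = 1: 2/1  (≤ bound)
a_2 = 1: 3/2  (≤ bound)
a_3 = 1: 5/3  (≤ bound)
a_4 = 1: 8/5  (> 4, stop)

5/3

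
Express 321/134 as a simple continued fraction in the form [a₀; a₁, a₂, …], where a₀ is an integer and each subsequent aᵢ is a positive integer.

[2; 2, 1, 1, 8, 3]

Apply division with remainder until the remainder is 0:
321 ÷ 134 → quotient 2, remainder 53
134 ÷ 53 → quotient 2, remainder 28
53 ÷ 28 → quotient 1, remainder 25
28 ÷ 25 → quotient 1, remainder 3
25 ÷ 3 → quotient 8, remainder 1
3 ÷ 1 → quotient 3, remainder 0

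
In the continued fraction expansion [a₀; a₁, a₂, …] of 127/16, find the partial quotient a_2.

15

127 = 7·16 + 15, so a_0 = 7
16 = 1·15 + 1, so a_1 = 1
15 = 15·1 + 0, so a_2 = 15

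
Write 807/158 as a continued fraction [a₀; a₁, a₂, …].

807 = 5·158 + 17, so a_0 = 5
158 = 9·17 + 5, so a_1 = 9
17 = 3·5 + 2, so a_2 = 3
5 = 2·2 + 1, so a_3 = 2
2 = 2·1 + 0, so a_4 = 2

[5; 9, 3, 2, 2]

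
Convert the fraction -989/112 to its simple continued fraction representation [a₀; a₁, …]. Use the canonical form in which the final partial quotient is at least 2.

Run the Euclidean algorithm, recording each quotient:
-989 ÷ 112 → quotient -9, remainder 19
112 ÷ 19 → quotient 5, remainder 17
19 ÷ 17 → quotient 1, remainder 2
17 ÷ 2 → quotient 8, remainder 1
2 ÷ 1 → quotient 2, remainder 0

[-9; 5, 1, 8, 2]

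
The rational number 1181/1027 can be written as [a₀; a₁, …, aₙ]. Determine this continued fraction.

Repeatedly divide and take the remainder:
1181 ÷ 1027 → quotient 1, remainder 154
1027 ÷ 154 → quotient 6, remainder 103
154 ÷ 103 → quotient 1, remainder 51
103 ÷ 51 → quotient 2, remainder 1
51 ÷ 1 → quotient 51, remainder 0

[1; 6, 1, 2, 51]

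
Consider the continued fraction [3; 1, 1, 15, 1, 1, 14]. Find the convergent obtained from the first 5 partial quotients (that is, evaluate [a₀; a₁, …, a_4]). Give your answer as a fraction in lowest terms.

116/33

a_0 = 3: 3/1
a_1 = 1: 4/1
a_2 = 1: 7/2
a_3 = 15: 109/31
a_4 = 1: 116/33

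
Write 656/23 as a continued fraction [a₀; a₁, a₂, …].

[28; 1, 1, 11]

656 = 28·23 + 12, so a_0 = 28
23 = 1·12 + 11, so a_1 = 1
12 = 1·11 + 1, so a_2 = 1
11 = 11·1 + 0, so a_3 = 11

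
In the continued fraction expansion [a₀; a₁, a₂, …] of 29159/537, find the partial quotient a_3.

Apply division with remainder until the remainder is 0:
29159 ÷ 537 → quotient 54, remainder 161
537 ÷ 161 → quotient 3, remainder 54
161 ÷ 54 → quotient 2, remainder 53
54 ÷ 53 → quotient 1, remainder 1

1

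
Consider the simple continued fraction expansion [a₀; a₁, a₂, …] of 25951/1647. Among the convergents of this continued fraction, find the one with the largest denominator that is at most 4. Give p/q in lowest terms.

List convergents until the denominator exceeds the bound:
a_0 = 15: 15/1  (≤ bound)
a_1 = 1: 16/1  (≤ bound)
a_2 = 3: 63/4  (≤ bound)
a_3 = 9: 583/37  (> 4, stop)

63/4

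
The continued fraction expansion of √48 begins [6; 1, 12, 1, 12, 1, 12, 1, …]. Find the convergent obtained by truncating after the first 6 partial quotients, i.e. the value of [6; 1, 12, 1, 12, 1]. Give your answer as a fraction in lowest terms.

1351/195

Use the convergent recurrence hₖ = aₖ·hₖ₋₁ + hₖ₋₂ (and likewise for the denominators kₖ):
a_0 = 6: 6/1
a_1 = 1: 7/1
a_2 = 12: 90/13
a_3 = 1: 97/14
a_4 = 12: 1254/181
a_5 = 1: 1351/195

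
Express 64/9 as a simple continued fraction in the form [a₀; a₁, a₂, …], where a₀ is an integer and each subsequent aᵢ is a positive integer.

[7; 9]

64 ÷ 9 → quotient 7, remainder 1
9 ÷ 1 → quotient 9, remainder 0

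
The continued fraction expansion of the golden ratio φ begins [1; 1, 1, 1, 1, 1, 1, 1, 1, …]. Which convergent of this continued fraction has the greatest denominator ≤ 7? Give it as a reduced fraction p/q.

8/5

a_0 = 1: 1/1  (≤ bound)
a_1 = 1: 2/1  (≤ bound)
a_2 = 1: 3/2  (≤ bound)
a_3 = 1: 5/3  (≤ bound)
a_4 = 1: 8/5  (≤ bound)
a_5 = 1: 13/8  (> 7, stop)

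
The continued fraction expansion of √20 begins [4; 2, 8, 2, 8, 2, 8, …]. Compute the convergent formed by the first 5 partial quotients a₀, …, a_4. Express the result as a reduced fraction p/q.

1364/305

Use the convergent recurrence hₖ = aₖ·hₖ₋₁ + hₖ₋₂ (and likewise for the denominators kₖ):
a_0 = 4: 4/1
a_1 = 2: 9/2
a_2 = 8: 76/17
a_3 = 2: 161/36
a_4 = 8: 1364/305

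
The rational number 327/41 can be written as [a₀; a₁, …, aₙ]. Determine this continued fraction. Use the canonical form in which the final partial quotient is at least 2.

[7; 1, 40]

⌊327/41⌋ = 7, remainder 40
⌊41/40⌋ = 1, remainder 1
⌊40/1⌋ = 40, remainder 0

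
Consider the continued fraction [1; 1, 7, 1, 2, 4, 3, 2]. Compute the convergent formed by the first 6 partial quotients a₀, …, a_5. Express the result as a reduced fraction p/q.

213/113

Work from the innermost term outward:
Start with 4.
2 + 1/(4/1) = 2 + 1/4 = 9/4
1 + 1/(9/4) = 1 + 4/9 = 13/9
7 + 1/(13/9) = 7 + 9/13 = 100/13
1 + 1/(100/13) = 1 + 13/100 = 113/100
1 + 1/(113/100) = 1 + 100/113 = 213/113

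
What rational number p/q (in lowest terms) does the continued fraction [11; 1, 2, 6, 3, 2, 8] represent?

13693/1172

Compute successive convergents:
a_0 = 11: 11/1
a_1 = 1: 12/1
a_2 = 2: 35/3
a_3 = 6: 222/19
a_4 = 3: 701/60
a_5 = 2: 1624/139
a_6 = 8: 13693/1172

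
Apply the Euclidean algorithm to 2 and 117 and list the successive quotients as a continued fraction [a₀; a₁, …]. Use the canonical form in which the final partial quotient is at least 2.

[0; 58, 2]

Apply division with remainder until the remainder is 0:
2 = 0·117 + 2, so a_0 = 0
117 = 58·2 + 1, so a_1 = 58
2 = 2·1 + 0, so a_2 = 2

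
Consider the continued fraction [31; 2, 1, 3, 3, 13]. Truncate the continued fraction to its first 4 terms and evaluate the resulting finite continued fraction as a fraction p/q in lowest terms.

Start with 3.
1 + 1/(3/1) = 1 + 1/3 = 4/3
2 + 1/(4/3) = 2 + 3/4 = 11/4
31 + 1/(11/4) = 31 + 4/11 = 345/11

345/11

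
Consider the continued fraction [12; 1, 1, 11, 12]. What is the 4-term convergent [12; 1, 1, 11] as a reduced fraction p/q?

a_0 = 12: 12/1
a_1 = 1: 13/1
a_2 = 1: 25/2
a_3 = 11: 288/23

288/23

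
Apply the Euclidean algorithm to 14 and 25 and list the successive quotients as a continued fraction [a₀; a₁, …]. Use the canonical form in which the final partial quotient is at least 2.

[0; 1, 1, 3, 1, 2]

⌊14/25⌋ = 0, remainder 14
⌊25/14⌋ = 1, remainder 11
⌊14/11⌋ = 1, remainder 3
⌊11/3⌋ = 3, remainder 2
⌊3/2⌋ = 1, remainder 1
⌊2/1⌋ = 2, remainder 0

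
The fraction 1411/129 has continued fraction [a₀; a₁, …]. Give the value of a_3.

8

1411 = 10·129 + 121, so a_0 = 10
129 = 1·121 + 8, so a_1 = 1
121 = 15·8 + 1, so a_2 = 15
8 = 8·1 + 0, so a_3 = 8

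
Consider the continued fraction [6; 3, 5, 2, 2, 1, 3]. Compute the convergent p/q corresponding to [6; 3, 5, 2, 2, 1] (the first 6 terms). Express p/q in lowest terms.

764/121

Collapse the nested fraction from the inside out:
Start with 1.
2 + 1/(1/1) = 2 + 1/1 = 3/1
2 + 1/(3/1) = 2 + 1/3 = 7/3
5 + 1/(7/3) = 5 + 3/7 = 38/7
3 + 1/(38/7) = 3 + 7/38 = 121/38
6 + 1/(121/38) = 6 + 38/121 = 764/121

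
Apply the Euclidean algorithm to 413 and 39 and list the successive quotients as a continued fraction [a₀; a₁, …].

[10; 1, 1, 2, 3, 2]

413 = 10·39 + 23, so a_0 = 10
39 = 1·23 + 16, so a_1 = 1
23 = 1·16 + 7, so a_2 = 1
16 = 2·7 + 2, so a_3 = 2
7 = 3·2 + 1, so a_4 = 3
2 = 2·1 + 0, so a_5 = 2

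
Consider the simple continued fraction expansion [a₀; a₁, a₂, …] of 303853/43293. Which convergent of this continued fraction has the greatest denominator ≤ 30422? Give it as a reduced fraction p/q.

40539/5776

List convergents until the denominator exceeds the bound:
a_0 = 7: 7/1  (≤ bound)
a_1 = 53: 372/53  (≤ bound)
a_2 = 1: 379/54  (≤ bound)
a_3 = 52: 20080/2861  (≤ bound)
a_4 = 2: 40539/5776  (≤ bound)
a_5 = 7: 303853/43293  (> 30422, stop)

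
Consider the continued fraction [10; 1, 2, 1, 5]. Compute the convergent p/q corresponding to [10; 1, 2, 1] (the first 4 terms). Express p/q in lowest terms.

43/4

Start with 1.
2 + 1/(1/1) = 2 + 1/1 = 3/1
1 + 1/(3/1) = 1 + 1/3 = 4/3
10 + 1/(4/3) = 10 + 3/4 = 43/4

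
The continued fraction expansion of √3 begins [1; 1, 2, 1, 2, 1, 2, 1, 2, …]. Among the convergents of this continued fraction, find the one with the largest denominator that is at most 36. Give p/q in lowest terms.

26/15

List convergents until the denominator exceeds the bound:
a_0 = 1: 1/1  (≤ bound)
a_1 = 1: 2/1  (≤ bound)
a_2 = 2: 5/3  (≤ bound)
a_3 = 1: 7/4  (≤ bound)
a_4 = 2: 19/11  (≤ bound)
a_5 = 1: 26/15  (≤ bound)
a_6 = 2: 71/41  (> 36, stop)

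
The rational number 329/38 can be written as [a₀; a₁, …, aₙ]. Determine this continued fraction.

⌊329/38⌋ = 8, remainder 25
⌊38/25⌋ = 1, remainder 13
⌊25/13⌋ = 1, remainder 12
⌊13/12⌋ = 1, remainder 1
⌊12/1⌋ = 12, remainder 0

[8; 1, 1, 1, 12]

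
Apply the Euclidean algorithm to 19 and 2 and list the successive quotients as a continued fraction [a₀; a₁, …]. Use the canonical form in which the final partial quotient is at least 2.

⌊19/2⌋ = 9, remainder 1
⌊2/1⌋ = 2, remainder 0

[9; 2]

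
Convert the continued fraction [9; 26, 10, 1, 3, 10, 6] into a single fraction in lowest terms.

634165/70164

Start with 6.
10 + 1/(6/1) = 10 + 1/6 = 61/6
3 + 1/(61/6) = 3 + 6/61 = 189/61
1 + 1/(189/61) = 1 + 61/189 = 250/189
10 + 1/(250/189) = 10 + 189/250 = 2689/250
26 + 1/(2689/250) = 26 + 250/2689 = 70164/2689
9 + 1/(70164/2689) = 9 + 2689/70164 = 634165/70164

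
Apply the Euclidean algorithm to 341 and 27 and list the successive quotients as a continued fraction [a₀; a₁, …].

[12; 1, 1, 1, 2, 3]

⌊341/27⌋ = 12, remainder 17
⌊27/17⌋ = 1, remainder 10
⌊17/10⌋ = 1, remainder 7
⌊10/7⌋ = 1, remainder 3
⌊7/3⌋ = 2, remainder 1
⌊3/1⌋ = 3, remainder 0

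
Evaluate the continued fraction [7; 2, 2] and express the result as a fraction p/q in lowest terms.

37/5

a_0 = 7: 7/1
a_1 = 2: 15/2
a_2 = 2: 37/5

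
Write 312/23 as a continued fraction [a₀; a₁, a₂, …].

[13; 1, 1, 3, 3]

312 ÷ 23 → quotient 13, remainder 13
23 ÷ 13 → quotient 1, remainder 10
13 ÷ 10 → quotient 1, remainder 3
10 ÷ 3 → quotient 3, remainder 1
3 ÷ 1 → quotient 3, remainder 0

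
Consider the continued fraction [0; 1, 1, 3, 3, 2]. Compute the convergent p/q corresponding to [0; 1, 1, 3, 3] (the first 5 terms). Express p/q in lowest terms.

Start with 3.
3 + 1/(3/1) = 3 + 1/3 = 10/3
1 + 1/(10/3) = 1 + 3/10 = 13/10
1 + 1/(13/10) = 1 + 10/13 = 23/13
0 + 1/(23/13) = 0 + 13/23 = 13/23

13/23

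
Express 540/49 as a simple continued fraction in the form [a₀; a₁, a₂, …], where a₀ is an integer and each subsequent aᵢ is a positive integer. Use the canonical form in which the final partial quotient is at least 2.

540 ÷ 49 → quotient 11, remainder 1
49 ÷ 1 → quotient 49, remainder 0

[11; 49]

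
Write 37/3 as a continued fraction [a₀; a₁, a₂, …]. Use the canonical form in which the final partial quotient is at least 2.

[12; 3]

37 = 12·3 + 1, so a_0 = 12
3 = 3·1 + 0, so a_1 = 3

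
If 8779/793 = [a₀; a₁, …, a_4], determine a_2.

6

8779 = 11·793 + 56, so a_0 = 11
793 = 14·56 + 9, so a_1 = 14
56 = 6·9 + 2, so a_2 = 6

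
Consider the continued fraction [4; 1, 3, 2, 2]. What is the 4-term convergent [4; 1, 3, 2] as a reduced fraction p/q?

43/9

Work from the innermost term outward:
Start with 2.
3 + 1/(2/1) = 3 + 1/2 = 7/2
1 + 1/(7/2) = 1 + 2/7 = 9/7
4 + 1/(9/7) = 4 + 7/9 = 43/9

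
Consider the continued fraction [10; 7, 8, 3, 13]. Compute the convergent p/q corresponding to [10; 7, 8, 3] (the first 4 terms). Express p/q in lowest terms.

Start with 3.
8 + 1/(3/1) = 8 + 1/3 = 25/3
7 + 1/(25/3) = 7 + 3/25 = 178/25
10 + 1/(178/25) = 10 + 25/178 = 1805/178

1805/178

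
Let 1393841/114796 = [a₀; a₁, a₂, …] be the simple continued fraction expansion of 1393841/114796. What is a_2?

Run the Euclidean algorithm, recording each quotient:
1393841 ÷ 114796 → quotient 12, remainder 16289
114796 ÷ 16289 → quotient 7, remainder 773
16289 ÷ 773 → quotient 21, remainder 56

21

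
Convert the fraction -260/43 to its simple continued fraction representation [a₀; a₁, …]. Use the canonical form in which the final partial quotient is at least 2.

[-7; 1, 20, 2]

-260 = -7·43 + 41, so a_0 = -7
43 = 1·41 + 2, so a_1 = 1
41 = 20·2 + 1, so a_2 = 20
2 = 2·1 + 0, so a_3 = 2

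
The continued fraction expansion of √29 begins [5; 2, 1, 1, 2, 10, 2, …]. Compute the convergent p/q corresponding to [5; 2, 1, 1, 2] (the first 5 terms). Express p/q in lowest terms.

70/13

Start with 2.
1 + 1/(2/1) = 1 + 1/2 = 3/2
1 + 1/(3/2) = 1 + 2/3 = 5/3
2 + 1/(5/3) = 2 + 3/5 = 13/5
5 + 1/(13/5) = 5 + 5/13 = 70/13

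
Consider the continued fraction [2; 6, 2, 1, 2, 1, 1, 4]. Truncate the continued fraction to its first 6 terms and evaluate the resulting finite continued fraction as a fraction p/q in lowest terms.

Start with 1.
2 + 1/(1/1) = 2 + 1/1 = 3/1
1 + 1/(3/1) = 1 + 1/3 = 4/3
2 + 1/(4/3) = 2 + 3/4 = 11/4
6 + 1/(11/4) = 6 + 4/11 = 70/11
2 + 1/(70/11) = 2 + 11/70 = 151/70

151/70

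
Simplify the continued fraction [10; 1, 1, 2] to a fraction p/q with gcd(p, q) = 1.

Build up convergents one term at a time:
a_0 = 10: 10/1
a_1 = 1: 11/1
a_2 = 1: 21/2
a_3 = 2: 53/5

53/5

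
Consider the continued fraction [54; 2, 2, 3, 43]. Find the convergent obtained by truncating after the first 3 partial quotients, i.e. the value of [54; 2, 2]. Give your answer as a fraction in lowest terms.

Starting at the tail and folding back:
Start with 2.
2 + 1/(2/1) = 2 + 1/2 = 5/2
54 + 1/(5/2) = 54 + 2/5 = 272/5

272/5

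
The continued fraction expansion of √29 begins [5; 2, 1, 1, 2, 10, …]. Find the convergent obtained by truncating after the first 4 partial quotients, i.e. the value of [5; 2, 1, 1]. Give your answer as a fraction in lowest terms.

27/5

Collapse the nested fraction from the inside out:
Start with 1.
1 + 1/(1/1) = 1 + 1/1 = 2/1
2 + 1/(2/1) = 2 + 1/2 = 5/2
5 + 1/(5/2) = 5 + 2/5 = 27/5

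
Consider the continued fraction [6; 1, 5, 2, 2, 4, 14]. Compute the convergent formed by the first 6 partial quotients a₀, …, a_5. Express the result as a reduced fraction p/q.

965/141

Compute successive convergents:
a_0 = 6: 6/1
a_1 = 1: 7/1
a_2 = 5: 41/6
a_3 = 2: 89/13
a_4 = 2: 219/32
a_5 = 4: 965/141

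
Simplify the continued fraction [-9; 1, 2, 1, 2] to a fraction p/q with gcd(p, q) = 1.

Work from the innermost term outward:
Start with 2.
1 + 1/(2/1) = 1 + 1/2 = 3/2
2 + 1/(3/2) = 2 + 2/3 = 8/3
1 + 1/(8/3) = 1 + 3/8 = 11/8
-9 + 1/(11/8) = -9 + 8/11 = -91/11

-91/11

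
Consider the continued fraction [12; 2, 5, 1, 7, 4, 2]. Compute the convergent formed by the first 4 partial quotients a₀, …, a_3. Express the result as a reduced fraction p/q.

162/13

Starting at the tail and folding back:
Start with 1.
5 + 1/(1/1) = 5 + 1/1 = 6/1
2 + 1/(6/1) = 2 + 1/6 = 13/6
12 + 1/(13/6) = 12 + 6/13 = 162/13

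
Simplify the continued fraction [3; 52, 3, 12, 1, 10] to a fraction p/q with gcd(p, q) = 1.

69035/22866

Start with 10.
1 + 1/(10/1) = 1 + 1/10 = 11/10
12 + 1/(11/10) = 12 + 10/11 = 142/11
3 + 1/(142/11) = 3 + 11/142 = 437/142
52 + 1/(437/142) = 52 + 142/437 = 22866/437
3 + 1/(22866/437) = 3 + 437/22866 = 69035/22866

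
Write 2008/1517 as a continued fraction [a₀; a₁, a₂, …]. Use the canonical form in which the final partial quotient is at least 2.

Run the Euclidean algorithm, recording each quotient:
⌊2008/1517⌋ = 1, remainder 491
⌊1517/491⌋ = 3, remainder 44
⌊491/44⌋ = 11, remainder 7
⌊44/7⌋ = 6, remainder 2
⌊7/2⌋ = 3, remainder 1
⌊2/1⌋ = 2, remainder 0

[1; 3, 11, 6, 3, 2]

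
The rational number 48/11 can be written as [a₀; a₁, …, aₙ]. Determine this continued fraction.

[4; 2, 1, 3]

Run the Euclidean algorithm, recording each quotient:
⌊48/11⌋ = 4, remainder 4
⌊11/4⌋ = 2, remainder 3
⌊4/3⌋ = 1, remainder 1
⌊3/1⌋ = 3, remainder 0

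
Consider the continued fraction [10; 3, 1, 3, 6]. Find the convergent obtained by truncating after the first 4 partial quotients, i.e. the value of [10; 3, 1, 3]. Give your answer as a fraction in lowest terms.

Use the convergent recurrence hₖ = aₖ·hₖ₋₁ + hₖ₋₂ (and likewise for the denominators kₖ):
a_0 = 10: 10/1
a_1 = 3: 31/3
a_2 = 1: 41/4
a_3 = 3: 154/15

154/15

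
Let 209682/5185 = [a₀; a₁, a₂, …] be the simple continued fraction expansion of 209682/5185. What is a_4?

2

Run the Euclidean algorithm, recording each quotient:
⌊209682/5185⌋ = 40, remainder 2282
⌊5185/2282⌋ = 2, remainder 621
⌊2282/621⌋ = 3, remainder 419
⌊621/419⌋ = 1, remainder 202
⌊419/202⌋ = 2, remainder 15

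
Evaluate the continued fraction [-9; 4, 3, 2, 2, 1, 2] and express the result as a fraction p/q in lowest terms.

-2446/279

a_0 = -9: -9/1
a_1 = 4: -35/4
a_2 = 3: -114/13
a_3 = 2: -263/30
a_4 = 2: -640/73
a_5 = 1: -903/103
a_6 = 2: -2446/279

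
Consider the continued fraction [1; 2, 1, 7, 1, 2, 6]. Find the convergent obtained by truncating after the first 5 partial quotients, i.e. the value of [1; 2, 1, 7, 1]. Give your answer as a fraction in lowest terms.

35/26

Starting at the tail and folding back:
Start with 1.
7 + 1/(1/1) = 7 + 1/1 = 8/1
1 + 1/(8/1) = 1 + 1/8 = 9/8
2 + 1/(9/8) = 2 + 8/9 = 26/9
1 + 1/(26/9) = 1 + 9/26 = 35/26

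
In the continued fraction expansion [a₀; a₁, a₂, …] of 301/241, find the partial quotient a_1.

4

⌊301/241⌋ = 1, remainder 60
⌊241/60⌋ = 4, remainder 1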